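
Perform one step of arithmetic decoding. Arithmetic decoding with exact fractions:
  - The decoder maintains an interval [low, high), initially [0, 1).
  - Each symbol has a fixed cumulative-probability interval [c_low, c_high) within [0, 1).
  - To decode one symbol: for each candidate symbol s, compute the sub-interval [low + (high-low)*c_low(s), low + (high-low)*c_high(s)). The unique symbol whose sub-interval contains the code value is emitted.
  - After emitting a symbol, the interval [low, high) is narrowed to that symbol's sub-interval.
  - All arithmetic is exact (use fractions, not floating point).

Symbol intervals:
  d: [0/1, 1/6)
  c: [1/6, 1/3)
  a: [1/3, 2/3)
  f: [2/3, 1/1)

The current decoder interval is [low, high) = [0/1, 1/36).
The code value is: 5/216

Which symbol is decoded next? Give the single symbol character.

Answer: f

Derivation:
Interval width = high − low = 1/36 − 0/1 = 1/36
Scaled code = (code − low) / width = (5/216 − 0/1) / 1/36 = 5/6
  d: [0/1, 1/6) 
  c: [1/6, 1/3) 
  a: [1/3, 2/3) 
  f: [2/3, 1/1) ← scaled code falls here ✓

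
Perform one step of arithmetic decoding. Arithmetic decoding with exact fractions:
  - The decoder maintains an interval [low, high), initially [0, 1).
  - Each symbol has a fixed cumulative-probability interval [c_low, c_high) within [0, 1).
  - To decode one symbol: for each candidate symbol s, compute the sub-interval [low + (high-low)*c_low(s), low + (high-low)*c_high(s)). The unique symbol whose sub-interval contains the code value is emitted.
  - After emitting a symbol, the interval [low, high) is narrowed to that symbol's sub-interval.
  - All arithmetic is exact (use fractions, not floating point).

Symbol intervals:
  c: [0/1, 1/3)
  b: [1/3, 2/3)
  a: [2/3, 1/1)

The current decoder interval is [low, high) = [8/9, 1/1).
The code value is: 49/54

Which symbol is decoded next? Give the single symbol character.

Interval width = high − low = 1/1 − 8/9 = 1/9
Scaled code = (code − low) / width = (49/54 − 8/9) / 1/9 = 1/6
  c: [0/1, 1/3) ← scaled code falls here ✓
  b: [1/3, 2/3) 
  a: [2/3, 1/1) 

Answer: c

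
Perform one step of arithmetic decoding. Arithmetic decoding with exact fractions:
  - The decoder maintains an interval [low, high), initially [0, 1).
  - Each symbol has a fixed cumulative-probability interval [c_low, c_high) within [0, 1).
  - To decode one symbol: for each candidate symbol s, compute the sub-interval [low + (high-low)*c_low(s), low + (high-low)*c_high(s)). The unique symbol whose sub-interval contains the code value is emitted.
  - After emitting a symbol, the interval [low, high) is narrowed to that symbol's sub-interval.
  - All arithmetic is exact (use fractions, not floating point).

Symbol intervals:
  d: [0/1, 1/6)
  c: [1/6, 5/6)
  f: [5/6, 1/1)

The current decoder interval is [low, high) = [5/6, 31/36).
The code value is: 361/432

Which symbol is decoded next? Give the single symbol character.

Interval width = high − low = 31/36 − 5/6 = 1/36
Scaled code = (code − low) / width = (361/432 − 5/6) / 1/36 = 1/12
  d: [0/1, 1/6) ← scaled code falls here ✓
  c: [1/6, 5/6) 
  f: [5/6, 1/1) 

Answer: d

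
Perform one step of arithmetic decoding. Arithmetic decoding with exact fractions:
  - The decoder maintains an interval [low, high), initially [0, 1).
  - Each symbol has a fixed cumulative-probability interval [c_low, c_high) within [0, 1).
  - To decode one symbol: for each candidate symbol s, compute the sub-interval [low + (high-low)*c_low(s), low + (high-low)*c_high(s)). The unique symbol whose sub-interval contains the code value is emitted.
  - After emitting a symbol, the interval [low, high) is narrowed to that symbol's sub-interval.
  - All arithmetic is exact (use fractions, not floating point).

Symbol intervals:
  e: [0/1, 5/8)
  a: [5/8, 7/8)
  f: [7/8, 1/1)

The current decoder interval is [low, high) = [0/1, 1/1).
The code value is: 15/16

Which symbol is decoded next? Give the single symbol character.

Interval width = high − low = 1/1 − 0/1 = 1/1
Scaled code = (code − low) / width = (15/16 − 0/1) / 1/1 = 15/16
  e: [0/1, 5/8) 
  a: [5/8, 7/8) 
  f: [7/8, 1/1) ← scaled code falls here ✓

Answer: f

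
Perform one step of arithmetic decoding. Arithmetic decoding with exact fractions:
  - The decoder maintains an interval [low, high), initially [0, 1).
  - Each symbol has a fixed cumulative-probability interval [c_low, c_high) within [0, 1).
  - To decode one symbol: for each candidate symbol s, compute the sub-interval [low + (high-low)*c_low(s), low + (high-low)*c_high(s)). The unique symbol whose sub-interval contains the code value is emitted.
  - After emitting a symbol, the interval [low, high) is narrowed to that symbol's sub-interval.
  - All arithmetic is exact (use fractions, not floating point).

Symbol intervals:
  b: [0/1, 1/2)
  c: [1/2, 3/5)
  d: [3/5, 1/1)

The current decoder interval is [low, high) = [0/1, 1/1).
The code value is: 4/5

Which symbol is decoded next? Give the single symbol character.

Answer: d

Derivation:
Interval width = high − low = 1/1 − 0/1 = 1/1
Scaled code = (code − low) / width = (4/5 − 0/1) / 1/1 = 4/5
  b: [0/1, 1/2) 
  c: [1/2, 3/5) 
  d: [3/5, 1/1) ← scaled code falls here ✓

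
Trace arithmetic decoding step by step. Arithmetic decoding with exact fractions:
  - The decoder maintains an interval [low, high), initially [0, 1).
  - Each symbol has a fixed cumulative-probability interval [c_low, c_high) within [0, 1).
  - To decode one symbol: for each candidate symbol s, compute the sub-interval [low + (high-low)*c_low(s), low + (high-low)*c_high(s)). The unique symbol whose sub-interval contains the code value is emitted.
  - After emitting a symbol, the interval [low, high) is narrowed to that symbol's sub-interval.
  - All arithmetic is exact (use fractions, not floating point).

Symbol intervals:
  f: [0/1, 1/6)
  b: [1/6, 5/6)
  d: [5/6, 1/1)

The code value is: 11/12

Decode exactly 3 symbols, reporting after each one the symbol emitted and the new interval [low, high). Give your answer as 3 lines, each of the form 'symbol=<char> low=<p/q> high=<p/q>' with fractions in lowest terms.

Answer: symbol=d low=5/6 high=1/1
symbol=b low=31/36 high=35/36
symbol=b low=95/108 high=103/108

Derivation:
Step 1: interval [0/1, 1/1), width = 1/1 - 0/1 = 1/1
  'f': [0/1 + 1/1*0/1, 0/1 + 1/1*1/6) = [0/1, 1/6)
  'b': [0/1 + 1/1*1/6, 0/1 + 1/1*5/6) = [1/6, 5/6)
  'd': [0/1 + 1/1*5/6, 0/1 + 1/1*1/1) = [5/6, 1/1) <- contains code 11/12
  emit 'd', narrow to [5/6, 1/1)
Step 2: interval [5/6, 1/1), width = 1/1 - 5/6 = 1/6
  'f': [5/6 + 1/6*0/1, 5/6 + 1/6*1/6) = [5/6, 31/36)
  'b': [5/6 + 1/6*1/6, 5/6 + 1/6*5/6) = [31/36, 35/36) <- contains code 11/12
  'd': [5/6 + 1/6*5/6, 5/6 + 1/6*1/1) = [35/36, 1/1)
  emit 'b', narrow to [31/36, 35/36)
Step 3: interval [31/36, 35/36), width = 35/36 - 31/36 = 1/9
  'f': [31/36 + 1/9*0/1, 31/36 + 1/9*1/6) = [31/36, 95/108)
  'b': [31/36 + 1/9*1/6, 31/36 + 1/9*5/6) = [95/108, 103/108) <- contains code 11/12
  'd': [31/36 + 1/9*5/6, 31/36 + 1/9*1/1) = [103/108, 35/36)
  emit 'b', narrow to [95/108, 103/108)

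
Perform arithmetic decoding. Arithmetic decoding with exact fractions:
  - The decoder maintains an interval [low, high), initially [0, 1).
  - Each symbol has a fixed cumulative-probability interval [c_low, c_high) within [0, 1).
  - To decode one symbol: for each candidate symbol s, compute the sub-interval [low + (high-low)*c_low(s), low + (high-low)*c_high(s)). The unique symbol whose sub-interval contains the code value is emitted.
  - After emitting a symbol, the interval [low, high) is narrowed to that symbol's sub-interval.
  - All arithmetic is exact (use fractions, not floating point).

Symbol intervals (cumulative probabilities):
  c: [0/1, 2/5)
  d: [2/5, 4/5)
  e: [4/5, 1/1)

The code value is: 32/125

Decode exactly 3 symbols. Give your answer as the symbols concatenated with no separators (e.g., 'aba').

Step 1: interval [0/1, 1/1), width = 1/1 - 0/1 = 1/1
  'c': [0/1 + 1/1*0/1, 0/1 + 1/1*2/5) = [0/1, 2/5) <- contains code 32/125
  'd': [0/1 + 1/1*2/5, 0/1 + 1/1*4/5) = [2/5, 4/5)
  'e': [0/1 + 1/1*4/5, 0/1 + 1/1*1/1) = [4/5, 1/1)
  emit 'c', narrow to [0/1, 2/5)
Step 2: interval [0/1, 2/5), width = 2/5 - 0/1 = 2/5
  'c': [0/1 + 2/5*0/1, 0/1 + 2/5*2/5) = [0/1, 4/25)
  'd': [0/1 + 2/5*2/5, 0/1 + 2/5*4/5) = [4/25, 8/25) <- contains code 32/125
  'e': [0/1 + 2/5*4/5, 0/1 + 2/5*1/1) = [8/25, 2/5)
  emit 'd', narrow to [4/25, 8/25)
Step 3: interval [4/25, 8/25), width = 8/25 - 4/25 = 4/25
  'c': [4/25 + 4/25*0/1, 4/25 + 4/25*2/5) = [4/25, 28/125)
  'd': [4/25 + 4/25*2/5, 4/25 + 4/25*4/5) = [28/125, 36/125) <- contains code 32/125
  'e': [4/25 + 4/25*4/5, 4/25 + 4/25*1/1) = [36/125, 8/25)
  emit 'd', narrow to [28/125, 36/125)

Answer: cdd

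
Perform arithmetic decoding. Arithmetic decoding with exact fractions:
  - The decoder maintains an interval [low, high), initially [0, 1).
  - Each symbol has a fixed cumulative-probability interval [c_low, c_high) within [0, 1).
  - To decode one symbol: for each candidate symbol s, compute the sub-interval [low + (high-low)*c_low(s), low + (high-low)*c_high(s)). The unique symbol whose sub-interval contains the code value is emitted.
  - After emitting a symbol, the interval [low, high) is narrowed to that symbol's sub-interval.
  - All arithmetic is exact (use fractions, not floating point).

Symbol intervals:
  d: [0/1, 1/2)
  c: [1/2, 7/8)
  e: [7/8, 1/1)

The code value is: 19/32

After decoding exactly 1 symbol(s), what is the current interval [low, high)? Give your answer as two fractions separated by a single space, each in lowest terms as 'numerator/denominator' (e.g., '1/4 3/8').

Step 1: interval [0/1, 1/1), width = 1/1 - 0/1 = 1/1
  'd': [0/1 + 1/1*0/1, 0/1 + 1/1*1/2) = [0/1, 1/2)
  'c': [0/1 + 1/1*1/2, 0/1 + 1/1*7/8) = [1/2, 7/8) <- contains code 19/32
  'e': [0/1 + 1/1*7/8, 0/1 + 1/1*1/1) = [7/8, 1/1)
  emit 'c', narrow to [1/2, 7/8)

Answer: 1/2 7/8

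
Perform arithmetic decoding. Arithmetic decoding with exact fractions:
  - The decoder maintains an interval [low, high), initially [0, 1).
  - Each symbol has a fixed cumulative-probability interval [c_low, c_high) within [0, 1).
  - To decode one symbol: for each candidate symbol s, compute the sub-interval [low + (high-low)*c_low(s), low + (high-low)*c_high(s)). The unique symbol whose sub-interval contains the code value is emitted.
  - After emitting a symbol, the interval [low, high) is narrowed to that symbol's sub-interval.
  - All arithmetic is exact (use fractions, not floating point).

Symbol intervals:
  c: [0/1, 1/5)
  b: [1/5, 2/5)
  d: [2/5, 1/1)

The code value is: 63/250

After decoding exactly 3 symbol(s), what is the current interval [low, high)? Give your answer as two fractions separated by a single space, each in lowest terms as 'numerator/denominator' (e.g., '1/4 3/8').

Step 1: interval [0/1, 1/1), width = 1/1 - 0/1 = 1/1
  'c': [0/1 + 1/1*0/1, 0/1 + 1/1*1/5) = [0/1, 1/5)
  'b': [0/1 + 1/1*1/5, 0/1 + 1/1*2/5) = [1/5, 2/5) <- contains code 63/250
  'd': [0/1 + 1/1*2/5, 0/1 + 1/1*1/1) = [2/5, 1/1)
  emit 'b', narrow to [1/5, 2/5)
Step 2: interval [1/5, 2/5), width = 2/5 - 1/5 = 1/5
  'c': [1/5 + 1/5*0/1, 1/5 + 1/5*1/5) = [1/5, 6/25)
  'b': [1/5 + 1/5*1/5, 1/5 + 1/5*2/5) = [6/25, 7/25) <- contains code 63/250
  'd': [1/5 + 1/5*2/5, 1/5 + 1/5*1/1) = [7/25, 2/5)
  emit 'b', narrow to [6/25, 7/25)
Step 3: interval [6/25, 7/25), width = 7/25 - 6/25 = 1/25
  'c': [6/25 + 1/25*0/1, 6/25 + 1/25*1/5) = [6/25, 31/125)
  'b': [6/25 + 1/25*1/5, 6/25 + 1/25*2/5) = [31/125, 32/125) <- contains code 63/250
  'd': [6/25 + 1/25*2/5, 6/25 + 1/25*1/1) = [32/125, 7/25)
  emit 'b', narrow to [31/125, 32/125)

Answer: 31/125 32/125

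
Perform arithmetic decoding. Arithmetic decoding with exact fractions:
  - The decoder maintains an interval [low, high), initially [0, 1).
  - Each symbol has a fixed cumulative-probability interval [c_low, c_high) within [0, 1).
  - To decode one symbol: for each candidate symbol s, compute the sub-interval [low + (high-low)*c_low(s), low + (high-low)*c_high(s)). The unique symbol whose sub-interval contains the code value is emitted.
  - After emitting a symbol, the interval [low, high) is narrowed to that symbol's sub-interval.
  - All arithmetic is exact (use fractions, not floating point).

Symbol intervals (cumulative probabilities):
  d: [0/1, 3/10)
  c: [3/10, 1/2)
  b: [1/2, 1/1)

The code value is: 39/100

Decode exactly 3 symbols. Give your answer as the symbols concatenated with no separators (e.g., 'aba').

Step 1: interval [0/1, 1/1), width = 1/1 - 0/1 = 1/1
  'd': [0/1 + 1/1*0/1, 0/1 + 1/1*3/10) = [0/1, 3/10)
  'c': [0/1 + 1/1*3/10, 0/1 + 1/1*1/2) = [3/10, 1/2) <- contains code 39/100
  'b': [0/1 + 1/1*1/2, 0/1 + 1/1*1/1) = [1/2, 1/1)
  emit 'c', narrow to [3/10, 1/2)
Step 2: interval [3/10, 1/2), width = 1/2 - 3/10 = 1/5
  'd': [3/10 + 1/5*0/1, 3/10 + 1/5*3/10) = [3/10, 9/25)
  'c': [3/10 + 1/5*3/10, 3/10 + 1/5*1/2) = [9/25, 2/5) <- contains code 39/100
  'b': [3/10 + 1/5*1/2, 3/10 + 1/5*1/1) = [2/5, 1/2)
  emit 'c', narrow to [9/25, 2/5)
Step 3: interval [9/25, 2/5), width = 2/5 - 9/25 = 1/25
  'd': [9/25 + 1/25*0/1, 9/25 + 1/25*3/10) = [9/25, 93/250)
  'c': [9/25 + 1/25*3/10, 9/25 + 1/25*1/2) = [93/250, 19/50)
  'b': [9/25 + 1/25*1/2, 9/25 + 1/25*1/1) = [19/50, 2/5) <- contains code 39/100
  emit 'b', narrow to [19/50, 2/5)

Answer: ccb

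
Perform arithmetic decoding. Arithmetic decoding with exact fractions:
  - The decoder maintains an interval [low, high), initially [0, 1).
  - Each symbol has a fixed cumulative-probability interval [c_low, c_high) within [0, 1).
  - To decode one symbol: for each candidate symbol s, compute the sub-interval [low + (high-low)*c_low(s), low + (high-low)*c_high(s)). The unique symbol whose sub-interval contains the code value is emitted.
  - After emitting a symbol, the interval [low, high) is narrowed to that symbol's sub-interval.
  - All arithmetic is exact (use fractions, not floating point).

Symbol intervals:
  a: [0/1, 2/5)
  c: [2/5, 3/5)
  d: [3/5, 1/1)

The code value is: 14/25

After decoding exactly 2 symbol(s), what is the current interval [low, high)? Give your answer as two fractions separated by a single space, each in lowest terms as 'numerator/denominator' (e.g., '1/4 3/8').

Step 1: interval [0/1, 1/1), width = 1/1 - 0/1 = 1/1
  'a': [0/1 + 1/1*0/1, 0/1 + 1/1*2/5) = [0/1, 2/5)
  'c': [0/1 + 1/1*2/5, 0/1 + 1/1*3/5) = [2/5, 3/5) <- contains code 14/25
  'd': [0/1 + 1/1*3/5, 0/1 + 1/1*1/1) = [3/5, 1/1)
  emit 'c', narrow to [2/5, 3/5)
Step 2: interval [2/5, 3/5), width = 3/5 - 2/5 = 1/5
  'a': [2/5 + 1/5*0/1, 2/5 + 1/5*2/5) = [2/5, 12/25)
  'c': [2/5 + 1/5*2/5, 2/5 + 1/5*3/5) = [12/25, 13/25)
  'd': [2/5 + 1/5*3/5, 2/5 + 1/5*1/1) = [13/25, 3/5) <- contains code 14/25
  emit 'd', narrow to [13/25, 3/5)

Answer: 13/25 3/5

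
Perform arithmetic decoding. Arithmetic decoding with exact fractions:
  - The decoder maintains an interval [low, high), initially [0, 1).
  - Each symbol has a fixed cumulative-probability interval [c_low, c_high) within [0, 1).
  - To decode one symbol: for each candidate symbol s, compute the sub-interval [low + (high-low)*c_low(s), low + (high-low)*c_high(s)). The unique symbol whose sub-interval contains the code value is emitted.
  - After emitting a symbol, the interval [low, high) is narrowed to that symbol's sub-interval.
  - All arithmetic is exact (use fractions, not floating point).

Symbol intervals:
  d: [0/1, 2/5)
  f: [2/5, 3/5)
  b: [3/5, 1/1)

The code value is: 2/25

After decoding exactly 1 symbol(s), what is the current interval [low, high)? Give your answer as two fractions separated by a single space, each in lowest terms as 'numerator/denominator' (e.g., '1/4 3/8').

Answer: 0/1 2/5

Derivation:
Step 1: interval [0/1, 1/1), width = 1/1 - 0/1 = 1/1
  'd': [0/1 + 1/1*0/1, 0/1 + 1/1*2/5) = [0/1, 2/5) <- contains code 2/25
  'f': [0/1 + 1/1*2/5, 0/1 + 1/1*3/5) = [2/5, 3/5)
  'b': [0/1 + 1/1*3/5, 0/1 + 1/1*1/1) = [3/5, 1/1)
  emit 'd', narrow to [0/1, 2/5)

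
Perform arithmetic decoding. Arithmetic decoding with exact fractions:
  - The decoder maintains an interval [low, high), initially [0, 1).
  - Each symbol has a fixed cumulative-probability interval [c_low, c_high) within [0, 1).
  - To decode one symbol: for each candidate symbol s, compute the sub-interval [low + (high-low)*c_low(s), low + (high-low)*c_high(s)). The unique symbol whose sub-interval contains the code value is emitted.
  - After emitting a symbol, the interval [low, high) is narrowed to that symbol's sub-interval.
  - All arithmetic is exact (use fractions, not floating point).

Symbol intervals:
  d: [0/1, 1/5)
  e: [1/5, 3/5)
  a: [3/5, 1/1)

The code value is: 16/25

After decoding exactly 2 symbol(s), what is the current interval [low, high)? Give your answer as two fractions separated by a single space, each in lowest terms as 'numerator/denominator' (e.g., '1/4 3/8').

Answer: 3/5 17/25

Derivation:
Step 1: interval [0/1, 1/1), width = 1/1 - 0/1 = 1/1
  'd': [0/1 + 1/1*0/1, 0/1 + 1/1*1/5) = [0/1, 1/5)
  'e': [0/1 + 1/1*1/5, 0/1 + 1/1*3/5) = [1/5, 3/5)
  'a': [0/1 + 1/1*3/5, 0/1 + 1/1*1/1) = [3/5, 1/1) <- contains code 16/25
  emit 'a', narrow to [3/5, 1/1)
Step 2: interval [3/5, 1/1), width = 1/1 - 3/5 = 2/5
  'd': [3/5 + 2/5*0/1, 3/5 + 2/5*1/5) = [3/5, 17/25) <- contains code 16/25
  'e': [3/5 + 2/5*1/5, 3/5 + 2/5*3/5) = [17/25, 21/25)
  'a': [3/5 + 2/5*3/5, 3/5 + 2/5*1/1) = [21/25, 1/1)
  emit 'd', narrow to [3/5, 17/25)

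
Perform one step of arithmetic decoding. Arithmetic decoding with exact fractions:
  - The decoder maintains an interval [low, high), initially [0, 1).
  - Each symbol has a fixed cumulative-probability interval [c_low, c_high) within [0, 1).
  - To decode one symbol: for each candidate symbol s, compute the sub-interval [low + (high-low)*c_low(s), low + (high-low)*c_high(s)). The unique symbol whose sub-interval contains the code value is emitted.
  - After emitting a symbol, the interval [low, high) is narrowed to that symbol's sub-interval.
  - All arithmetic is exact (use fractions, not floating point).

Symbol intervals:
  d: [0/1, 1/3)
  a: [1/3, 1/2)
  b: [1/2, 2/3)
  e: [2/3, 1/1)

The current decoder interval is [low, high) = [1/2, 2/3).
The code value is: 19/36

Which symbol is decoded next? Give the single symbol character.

Interval width = high − low = 2/3 − 1/2 = 1/6
Scaled code = (code − low) / width = (19/36 − 1/2) / 1/6 = 1/6
  d: [0/1, 1/3) ← scaled code falls here ✓
  a: [1/3, 1/2) 
  b: [1/2, 2/3) 
  e: [2/3, 1/1) 

Answer: d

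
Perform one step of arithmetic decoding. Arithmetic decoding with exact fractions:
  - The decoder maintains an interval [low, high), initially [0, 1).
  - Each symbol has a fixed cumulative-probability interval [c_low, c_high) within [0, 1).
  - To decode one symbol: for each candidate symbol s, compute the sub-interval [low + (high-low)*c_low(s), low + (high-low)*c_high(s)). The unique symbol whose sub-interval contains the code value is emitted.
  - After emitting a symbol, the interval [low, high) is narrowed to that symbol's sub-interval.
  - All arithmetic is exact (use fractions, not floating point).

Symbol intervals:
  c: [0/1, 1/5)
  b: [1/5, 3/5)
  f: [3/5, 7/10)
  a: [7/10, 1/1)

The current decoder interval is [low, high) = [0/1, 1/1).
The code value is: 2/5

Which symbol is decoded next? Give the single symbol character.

Interval width = high − low = 1/1 − 0/1 = 1/1
Scaled code = (code − low) / width = (2/5 − 0/1) / 1/1 = 2/5
  c: [0/1, 1/5) 
  b: [1/5, 3/5) ← scaled code falls here ✓
  f: [3/5, 7/10) 
  a: [7/10, 1/1) 

Answer: b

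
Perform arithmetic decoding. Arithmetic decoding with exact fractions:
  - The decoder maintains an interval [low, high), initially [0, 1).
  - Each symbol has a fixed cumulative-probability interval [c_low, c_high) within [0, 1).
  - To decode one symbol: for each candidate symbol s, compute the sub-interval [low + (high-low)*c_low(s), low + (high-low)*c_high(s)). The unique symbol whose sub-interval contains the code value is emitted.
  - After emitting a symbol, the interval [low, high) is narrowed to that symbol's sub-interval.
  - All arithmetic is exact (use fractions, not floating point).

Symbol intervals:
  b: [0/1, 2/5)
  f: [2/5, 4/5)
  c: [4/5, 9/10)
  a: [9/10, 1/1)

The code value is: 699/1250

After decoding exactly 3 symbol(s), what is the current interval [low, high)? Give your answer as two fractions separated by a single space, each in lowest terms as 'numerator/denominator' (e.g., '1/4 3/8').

Answer: 68/125 14/25

Derivation:
Step 1: interval [0/1, 1/1), width = 1/1 - 0/1 = 1/1
  'b': [0/1 + 1/1*0/1, 0/1 + 1/1*2/5) = [0/1, 2/5)
  'f': [0/1 + 1/1*2/5, 0/1 + 1/1*4/5) = [2/5, 4/5) <- contains code 699/1250
  'c': [0/1 + 1/1*4/5, 0/1 + 1/1*9/10) = [4/5, 9/10)
  'a': [0/1 + 1/1*9/10, 0/1 + 1/1*1/1) = [9/10, 1/1)
  emit 'f', narrow to [2/5, 4/5)
Step 2: interval [2/5, 4/5), width = 4/5 - 2/5 = 2/5
  'b': [2/5 + 2/5*0/1, 2/5 + 2/5*2/5) = [2/5, 14/25) <- contains code 699/1250
  'f': [2/5 + 2/5*2/5, 2/5 + 2/5*4/5) = [14/25, 18/25)
  'c': [2/5 + 2/5*4/5, 2/5 + 2/5*9/10) = [18/25, 19/25)
  'a': [2/5 + 2/5*9/10, 2/5 + 2/5*1/1) = [19/25, 4/5)
  emit 'b', narrow to [2/5, 14/25)
Step 3: interval [2/5, 14/25), width = 14/25 - 2/5 = 4/25
  'b': [2/5 + 4/25*0/1, 2/5 + 4/25*2/5) = [2/5, 58/125)
  'f': [2/5 + 4/25*2/5, 2/5 + 4/25*4/5) = [58/125, 66/125)
  'c': [2/5 + 4/25*4/5, 2/5 + 4/25*9/10) = [66/125, 68/125)
  'a': [2/5 + 4/25*9/10, 2/5 + 4/25*1/1) = [68/125, 14/25) <- contains code 699/1250
  emit 'a', narrow to [68/125, 14/25)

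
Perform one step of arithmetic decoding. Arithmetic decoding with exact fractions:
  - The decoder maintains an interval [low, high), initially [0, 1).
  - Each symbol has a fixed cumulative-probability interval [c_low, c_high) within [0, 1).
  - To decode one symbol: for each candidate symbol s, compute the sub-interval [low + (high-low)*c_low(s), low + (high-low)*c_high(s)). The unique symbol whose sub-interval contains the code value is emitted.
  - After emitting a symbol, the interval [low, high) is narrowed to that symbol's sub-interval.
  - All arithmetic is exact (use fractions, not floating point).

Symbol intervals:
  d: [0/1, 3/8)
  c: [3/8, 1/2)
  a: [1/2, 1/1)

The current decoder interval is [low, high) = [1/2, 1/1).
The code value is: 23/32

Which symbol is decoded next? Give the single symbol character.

Interval width = high − low = 1/1 − 1/2 = 1/2
Scaled code = (code − low) / width = (23/32 − 1/2) / 1/2 = 7/16
  d: [0/1, 3/8) 
  c: [3/8, 1/2) ← scaled code falls here ✓
  a: [1/2, 1/1) 

Answer: c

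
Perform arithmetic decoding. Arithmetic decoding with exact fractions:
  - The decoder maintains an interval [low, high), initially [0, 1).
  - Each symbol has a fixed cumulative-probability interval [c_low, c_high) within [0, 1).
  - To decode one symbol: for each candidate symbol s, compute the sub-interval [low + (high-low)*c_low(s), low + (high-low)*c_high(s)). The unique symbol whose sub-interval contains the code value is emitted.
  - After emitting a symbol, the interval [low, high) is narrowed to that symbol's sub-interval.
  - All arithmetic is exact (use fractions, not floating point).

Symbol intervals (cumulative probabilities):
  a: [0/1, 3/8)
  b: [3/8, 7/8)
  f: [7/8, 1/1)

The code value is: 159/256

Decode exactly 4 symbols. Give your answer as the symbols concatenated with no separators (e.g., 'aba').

Answer: bbab

Derivation:
Step 1: interval [0/1, 1/1), width = 1/1 - 0/1 = 1/1
  'a': [0/1 + 1/1*0/1, 0/1 + 1/1*3/8) = [0/1, 3/8)
  'b': [0/1 + 1/1*3/8, 0/1 + 1/1*7/8) = [3/8, 7/8) <- contains code 159/256
  'f': [0/1 + 1/1*7/8, 0/1 + 1/1*1/1) = [7/8, 1/1)
  emit 'b', narrow to [3/8, 7/8)
Step 2: interval [3/8, 7/8), width = 7/8 - 3/8 = 1/2
  'a': [3/8 + 1/2*0/1, 3/8 + 1/2*3/8) = [3/8, 9/16)
  'b': [3/8 + 1/2*3/8, 3/8 + 1/2*7/8) = [9/16, 13/16) <- contains code 159/256
  'f': [3/8 + 1/2*7/8, 3/8 + 1/2*1/1) = [13/16, 7/8)
  emit 'b', narrow to [9/16, 13/16)
Step 3: interval [9/16, 13/16), width = 13/16 - 9/16 = 1/4
  'a': [9/16 + 1/4*0/1, 9/16 + 1/4*3/8) = [9/16, 21/32) <- contains code 159/256
  'b': [9/16 + 1/4*3/8, 9/16 + 1/4*7/8) = [21/32, 25/32)
  'f': [9/16 + 1/4*7/8, 9/16 + 1/4*1/1) = [25/32, 13/16)
  emit 'a', narrow to [9/16, 21/32)
Step 4: interval [9/16, 21/32), width = 21/32 - 9/16 = 3/32
  'a': [9/16 + 3/32*0/1, 9/16 + 3/32*3/8) = [9/16, 153/256)
  'b': [9/16 + 3/32*3/8, 9/16 + 3/32*7/8) = [153/256, 165/256) <- contains code 159/256
  'f': [9/16 + 3/32*7/8, 9/16 + 3/32*1/1) = [165/256, 21/32)
  emit 'b', narrow to [153/256, 165/256)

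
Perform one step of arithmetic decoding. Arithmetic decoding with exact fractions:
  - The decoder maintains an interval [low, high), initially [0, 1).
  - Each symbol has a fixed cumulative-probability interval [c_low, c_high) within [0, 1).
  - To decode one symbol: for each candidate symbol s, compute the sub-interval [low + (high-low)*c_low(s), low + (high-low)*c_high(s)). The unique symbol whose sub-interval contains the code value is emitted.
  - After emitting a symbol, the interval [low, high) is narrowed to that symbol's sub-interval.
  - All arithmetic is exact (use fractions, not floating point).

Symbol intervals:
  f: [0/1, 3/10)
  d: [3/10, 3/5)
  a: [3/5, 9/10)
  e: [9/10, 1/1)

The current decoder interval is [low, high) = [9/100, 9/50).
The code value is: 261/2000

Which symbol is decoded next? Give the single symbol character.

Interval width = high − low = 9/50 − 9/100 = 9/100
Scaled code = (code − low) / width = (261/2000 − 9/100) / 9/100 = 9/20
  f: [0/1, 3/10) 
  d: [3/10, 3/5) ← scaled code falls here ✓
  a: [3/5, 9/10) 
  e: [9/10, 1/1) 

Answer: d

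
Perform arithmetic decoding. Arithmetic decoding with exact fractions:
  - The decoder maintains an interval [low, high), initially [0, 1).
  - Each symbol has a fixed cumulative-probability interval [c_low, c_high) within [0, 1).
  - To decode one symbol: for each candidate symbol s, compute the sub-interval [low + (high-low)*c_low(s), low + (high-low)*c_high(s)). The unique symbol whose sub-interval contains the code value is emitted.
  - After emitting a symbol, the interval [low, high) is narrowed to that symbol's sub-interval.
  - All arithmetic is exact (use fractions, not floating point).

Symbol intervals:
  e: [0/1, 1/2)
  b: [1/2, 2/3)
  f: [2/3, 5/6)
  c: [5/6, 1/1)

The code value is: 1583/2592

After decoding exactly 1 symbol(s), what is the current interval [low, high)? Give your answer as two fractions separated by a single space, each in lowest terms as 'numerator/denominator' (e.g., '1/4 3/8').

Step 1: interval [0/1, 1/1), width = 1/1 - 0/1 = 1/1
  'e': [0/1 + 1/1*0/1, 0/1 + 1/1*1/2) = [0/1, 1/2)
  'b': [0/1 + 1/1*1/2, 0/1 + 1/1*2/3) = [1/2, 2/3) <- contains code 1583/2592
  'f': [0/1 + 1/1*2/3, 0/1 + 1/1*5/6) = [2/3, 5/6)
  'c': [0/1 + 1/1*5/6, 0/1 + 1/1*1/1) = [5/6, 1/1)
  emit 'b', narrow to [1/2, 2/3)

Answer: 1/2 2/3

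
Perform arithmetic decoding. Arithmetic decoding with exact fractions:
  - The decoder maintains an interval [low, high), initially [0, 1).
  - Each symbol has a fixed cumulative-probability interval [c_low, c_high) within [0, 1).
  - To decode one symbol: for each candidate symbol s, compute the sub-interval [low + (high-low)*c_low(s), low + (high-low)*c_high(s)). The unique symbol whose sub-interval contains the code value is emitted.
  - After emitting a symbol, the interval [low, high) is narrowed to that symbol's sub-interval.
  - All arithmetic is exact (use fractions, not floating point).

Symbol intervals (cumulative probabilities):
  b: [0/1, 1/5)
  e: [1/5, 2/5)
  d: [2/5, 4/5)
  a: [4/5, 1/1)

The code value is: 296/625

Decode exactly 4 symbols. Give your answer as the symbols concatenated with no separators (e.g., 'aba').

Answer: dbad

Derivation:
Step 1: interval [0/1, 1/1), width = 1/1 - 0/1 = 1/1
  'b': [0/1 + 1/1*0/1, 0/1 + 1/1*1/5) = [0/1, 1/5)
  'e': [0/1 + 1/1*1/5, 0/1 + 1/1*2/5) = [1/5, 2/5)
  'd': [0/1 + 1/1*2/5, 0/1 + 1/1*4/5) = [2/5, 4/5) <- contains code 296/625
  'a': [0/1 + 1/1*4/5, 0/1 + 1/1*1/1) = [4/5, 1/1)
  emit 'd', narrow to [2/5, 4/5)
Step 2: interval [2/5, 4/5), width = 4/5 - 2/5 = 2/5
  'b': [2/5 + 2/5*0/1, 2/5 + 2/5*1/5) = [2/5, 12/25) <- contains code 296/625
  'e': [2/5 + 2/5*1/5, 2/5 + 2/5*2/5) = [12/25, 14/25)
  'd': [2/5 + 2/5*2/5, 2/5 + 2/5*4/5) = [14/25, 18/25)
  'a': [2/5 + 2/5*4/5, 2/5 + 2/5*1/1) = [18/25, 4/5)
  emit 'b', narrow to [2/5, 12/25)
Step 3: interval [2/5, 12/25), width = 12/25 - 2/5 = 2/25
  'b': [2/5 + 2/25*0/1, 2/5 + 2/25*1/5) = [2/5, 52/125)
  'e': [2/5 + 2/25*1/5, 2/5 + 2/25*2/5) = [52/125, 54/125)
  'd': [2/5 + 2/25*2/5, 2/5 + 2/25*4/5) = [54/125, 58/125)
  'a': [2/5 + 2/25*4/5, 2/5 + 2/25*1/1) = [58/125, 12/25) <- contains code 296/625
  emit 'a', narrow to [58/125, 12/25)
Step 4: interval [58/125, 12/25), width = 12/25 - 58/125 = 2/125
  'b': [58/125 + 2/125*0/1, 58/125 + 2/125*1/5) = [58/125, 292/625)
  'e': [58/125 + 2/125*1/5, 58/125 + 2/125*2/5) = [292/625, 294/625)
  'd': [58/125 + 2/125*2/5, 58/125 + 2/125*4/5) = [294/625, 298/625) <- contains code 296/625
  'a': [58/125 + 2/125*4/5, 58/125 + 2/125*1/1) = [298/625, 12/25)
  emit 'd', narrow to [294/625, 298/625)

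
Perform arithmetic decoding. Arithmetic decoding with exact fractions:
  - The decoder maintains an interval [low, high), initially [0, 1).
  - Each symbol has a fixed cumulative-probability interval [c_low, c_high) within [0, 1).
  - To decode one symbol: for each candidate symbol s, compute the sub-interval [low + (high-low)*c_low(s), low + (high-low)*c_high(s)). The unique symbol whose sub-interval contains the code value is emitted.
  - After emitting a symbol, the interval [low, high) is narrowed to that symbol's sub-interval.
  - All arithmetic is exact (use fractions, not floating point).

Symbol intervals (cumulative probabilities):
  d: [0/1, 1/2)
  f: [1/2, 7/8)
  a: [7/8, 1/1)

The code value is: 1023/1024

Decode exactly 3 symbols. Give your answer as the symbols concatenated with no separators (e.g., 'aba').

Answer: aaa

Derivation:
Step 1: interval [0/1, 1/1), width = 1/1 - 0/1 = 1/1
  'd': [0/1 + 1/1*0/1, 0/1 + 1/1*1/2) = [0/1, 1/2)
  'f': [0/1 + 1/1*1/2, 0/1 + 1/1*7/8) = [1/2, 7/8)
  'a': [0/1 + 1/1*7/8, 0/1 + 1/1*1/1) = [7/8, 1/1) <- contains code 1023/1024
  emit 'a', narrow to [7/8, 1/1)
Step 2: interval [7/8, 1/1), width = 1/1 - 7/8 = 1/8
  'd': [7/8 + 1/8*0/1, 7/8 + 1/8*1/2) = [7/8, 15/16)
  'f': [7/8 + 1/8*1/2, 7/8 + 1/8*7/8) = [15/16, 63/64)
  'a': [7/8 + 1/8*7/8, 7/8 + 1/8*1/1) = [63/64, 1/1) <- contains code 1023/1024
  emit 'a', narrow to [63/64, 1/1)
Step 3: interval [63/64, 1/1), width = 1/1 - 63/64 = 1/64
  'd': [63/64 + 1/64*0/1, 63/64 + 1/64*1/2) = [63/64, 127/128)
  'f': [63/64 + 1/64*1/2, 63/64 + 1/64*7/8) = [127/128, 511/512)
  'a': [63/64 + 1/64*7/8, 63/64 + 1/64*1/1) = [511/512, 1/1) <- contains code 1023/1024
  emit 'a', narrow to [511/512, 1/1)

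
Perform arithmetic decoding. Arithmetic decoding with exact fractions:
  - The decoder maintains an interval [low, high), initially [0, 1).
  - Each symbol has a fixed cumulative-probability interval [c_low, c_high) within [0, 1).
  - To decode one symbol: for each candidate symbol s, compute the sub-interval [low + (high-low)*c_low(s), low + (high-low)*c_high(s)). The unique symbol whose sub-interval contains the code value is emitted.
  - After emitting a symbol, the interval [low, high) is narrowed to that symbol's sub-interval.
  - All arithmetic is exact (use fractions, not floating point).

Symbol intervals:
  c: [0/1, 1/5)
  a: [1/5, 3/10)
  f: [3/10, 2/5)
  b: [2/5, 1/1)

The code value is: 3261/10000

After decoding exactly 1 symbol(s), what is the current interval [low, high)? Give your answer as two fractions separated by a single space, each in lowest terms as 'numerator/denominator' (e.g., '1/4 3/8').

Step 1: interval [0/1, 1/1), width = 1/1 - 0/1 = 1/1
  'c': [0/1 + 1/1*0/1, 0/1 + 1/1*1/5) = [0/1, 1/5)
  'a': [0/1 + 1/1*1/5, 0/1 + 1/1*3/10) = [1/5, 3/10)
  'f': [0/1 + 1/1*3/10, 0/1 + 1/1*2/5) = [3/10, 2/5) <- contains code 3261/10000
  'b': [0/1 + 1/1*2/5, 0/1 + 1/1*1/1) = [2/5, 1/1)
  emit 'f', narrow to [3/10, 2/5)

Answer: 3/10 2/5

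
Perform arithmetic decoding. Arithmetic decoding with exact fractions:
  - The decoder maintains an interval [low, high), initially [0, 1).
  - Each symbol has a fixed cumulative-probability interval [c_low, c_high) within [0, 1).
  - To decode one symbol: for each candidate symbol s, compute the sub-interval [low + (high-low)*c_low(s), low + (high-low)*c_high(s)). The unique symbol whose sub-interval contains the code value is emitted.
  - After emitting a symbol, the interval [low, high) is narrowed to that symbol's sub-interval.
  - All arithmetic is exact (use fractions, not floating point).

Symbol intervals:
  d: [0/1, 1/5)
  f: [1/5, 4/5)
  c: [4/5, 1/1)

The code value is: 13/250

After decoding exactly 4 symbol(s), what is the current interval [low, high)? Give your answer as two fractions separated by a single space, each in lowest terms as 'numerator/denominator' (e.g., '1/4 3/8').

Step 1: interval [0/1, 1/1), width = 1/1 - 0/1 = 1/1
  'd': [0/1 + 1/1*0/1, 0/1 + 1/1*1/5) = [0/1, 1/5) <- contains code 13/250
  'f': [0/1 + 1/1*1/5, 0/1 + 1/1*4/5) = [1/5, 4/5)
  'c': [0/1 + 1/1*4/5, 0/1 + 1/1*1/1) = [4/5, 1/1)
  emit 'd', narrow to [0/1, 1/5)
Step 2: interval [0/1, 1/5), width = 1/5 - 0/1 = 1/5
  'd': [0/1 + 1/5*0/1, 0/1 + 1/5*1/5) = [0/1, 1/25)
  'f': [0/1 + 1/5*1/5, 0/1 + 1/5*4/5) = [1/25, 4/25) <- contains code 13/250
  'c': [0/1 + 1/5*4/5, 0/1 + 1/5*1/1) = [4/25, 1/5)
  emit 'f', narrow to [1/25, 4/25)
Step 3: interval [1/25, 4/25), width = 4/25 - 1/25 = 3/25
  'd': [1/25 + 3/25*0/1, 1/25 + 3/25*1/5) = [1/25, 8/125) <- contains code 13/250
  'f': [1/25 + 3/25*1/5, 1/25 + 3/25*4/5) = [8/125, 17/125)
  'c': [1/25 + 3/25*4/5, 1/25 + 3/25*1/1) = [17/125, 4/25)
  emit 'd', narrow to [1/25, 8/125)
Step 4: interval [1/25, 8/125), width = 8/125 - 1/25 = 3/125
  'd': [1/25 + 3/125*0/1, 1/25 + 3/125*1/5) = [1/25, 28/625)
  'f': [1/25 + 3/125*1/5, 1/25 + 3/125*4/5) = [28/625, 37/625) <- contains code 13/250
  'c': [1/25 + 3/125*4/5, 1/25 + 3/125*1/1) = [37/625, 8/125)
  emit 'f', narrow to [28/625, 37/625)

Answer: 28/625 37/625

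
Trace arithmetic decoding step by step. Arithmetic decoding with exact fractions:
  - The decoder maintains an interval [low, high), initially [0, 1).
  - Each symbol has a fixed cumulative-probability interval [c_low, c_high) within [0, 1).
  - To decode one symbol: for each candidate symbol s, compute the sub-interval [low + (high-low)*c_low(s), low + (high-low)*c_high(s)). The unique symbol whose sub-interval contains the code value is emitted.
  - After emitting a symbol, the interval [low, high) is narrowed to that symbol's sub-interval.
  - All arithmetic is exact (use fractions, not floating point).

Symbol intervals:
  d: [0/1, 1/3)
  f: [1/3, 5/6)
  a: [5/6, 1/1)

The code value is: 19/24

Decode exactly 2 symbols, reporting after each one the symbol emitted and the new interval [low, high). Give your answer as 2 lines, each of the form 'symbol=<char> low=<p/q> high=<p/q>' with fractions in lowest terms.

Step 1: interval [0/1, 1/1), width = 1/1 - 0/1 = 1/1
  'd': [0/1 + 1/1*0/1, 0/1 + 1/1*1/3) = [0/1, 1/3)
  'f': [0/1 + 1/1*1/3, 0/1 + 1/1*5/6) = [1/3, 5/6) <- contains code 19/24
  'a': [0/1 + 1/1*5/6, 0/1 + 1/1*1/1) = [5/6, 1/1)
  emit 'f', narrow to [1/3, 5/6)
Step 2: interval [1/3, 5/6), width = 5/6 - 1/3 = 1/2
  'd': [1/3 + 1/2*0/1, 1/3 + 1/2*1/3) = [1/3, 1/2)
  'f': [1/3 + 1/2*1/3, 1/3 + 1/2*5/6) = [1/2, 3/4)
  'a': [1/3 + 1/2*5/6, 1/3 + 1/2*1/1) = [3/4, 5/6) <- contains code 19/24
  emit 'a', narrow to [3/4, 5/6)

Answer: symbol=f low=1/3 high=5/6
symbol=a low=3/4 high=5/6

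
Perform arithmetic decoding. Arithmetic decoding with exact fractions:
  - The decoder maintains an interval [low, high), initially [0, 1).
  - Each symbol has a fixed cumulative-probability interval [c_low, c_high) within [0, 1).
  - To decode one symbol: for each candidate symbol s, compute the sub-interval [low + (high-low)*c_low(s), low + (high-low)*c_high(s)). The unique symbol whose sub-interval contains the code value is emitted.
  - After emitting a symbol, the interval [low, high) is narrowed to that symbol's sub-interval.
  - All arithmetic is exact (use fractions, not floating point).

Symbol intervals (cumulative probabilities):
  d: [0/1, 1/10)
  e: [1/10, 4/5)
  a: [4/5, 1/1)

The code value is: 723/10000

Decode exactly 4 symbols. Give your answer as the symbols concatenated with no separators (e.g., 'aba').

Answer: deae

Derivation:
Step 1: interval [0/1, 1/1), width = 1/1 - 0/1 = 1/1
  'd': [0/1 + 1/1*0/1, 0/1 + 1/1*1/10) = [0/1, 1/10) <- contains code 723/10000
  'e': [0/1 + 1/1*1/10, 0/1 + 1/1*4/5) = [1/10, 4/5)
  'a': [0/1 + 1/1*4/5, 0/1 + 1/1*1/1) = [4/5, 1/1)
  emit 'd', narrow to [0/1, 1/10)
Step 2: interval [0/1, 1/10), width = 1/10 - 0/1 = 1/10
  'd': [0/1 + 1/10*0/1, 0/1 + 1/10*1/10) = [0/1, 1/100)
  'e': [0/1 + 1/10*1/10, 0/1 + 1/10*4/5) = [1/100, 2/25) <- contains code 723/10000
  'a': [0/1 + 1/10*4/5, 0/1 + 1/10*1/1) = [2/25, 1/10)
  emit 'e', narrow to [1/100, 2/25)
Step 3: interval [1/100, 2/25), width = 2/25 - 1/100 = 7/100
  'd': [1/100 + 7/100*0/1, 1/100 + 7/100*1/10) = [1/100, 17/1000)
  'e': [1/100 + 7/100*1/10, 1/100 + 7/100*4/5) = [17/1000, 33/500)
  'a': [1/100 + 7/100*4/5, 1/100 + 7/100*1/1) = [33/500, 2/25) <- contains code 723/10000
  emit 'a', narrow to [33/500, 2/25)
Step 4: interval [33/500, 2/25), width = 2/25 - 33/500 = 7/500
  'd': [33/500 + 7/500*0/1, 33/500 + 7/500*1/10) = [33/500, 337/5000)
  'e': [33/500 + 7/500*1/10, 33/500 + 7/500*4/5) = [337/5000, 193/2500) <- contains code 723/10000
  'a': [33/500 + 7/500*4/5, 33/500 + 7/500*1/1) = [193/2500, 2/25)
  emit 'e', narrow to [337/5000, 193/2500)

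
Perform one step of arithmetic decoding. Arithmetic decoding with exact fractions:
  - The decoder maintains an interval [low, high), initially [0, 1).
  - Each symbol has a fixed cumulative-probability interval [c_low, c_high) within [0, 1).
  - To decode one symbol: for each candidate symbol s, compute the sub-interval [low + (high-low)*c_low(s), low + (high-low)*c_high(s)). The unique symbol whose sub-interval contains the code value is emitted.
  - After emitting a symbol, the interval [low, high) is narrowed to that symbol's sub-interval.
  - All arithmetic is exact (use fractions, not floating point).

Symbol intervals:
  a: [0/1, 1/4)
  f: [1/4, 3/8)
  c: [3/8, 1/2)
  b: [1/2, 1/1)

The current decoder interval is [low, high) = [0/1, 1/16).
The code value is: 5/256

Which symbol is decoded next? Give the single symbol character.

Interval width = high − low = 1/16 − 0/1 = 1/16
Scaled code = (code − low) / width = (5/256 − 0/1) / 1/16 = 5/16
  a: [0/1, 1/4) 
  f: [1/4, 3/8) ← scaled code falls here ✓
  c: [3/8, 1/2) 
  b: [1/2, 1/1) 

Answer: f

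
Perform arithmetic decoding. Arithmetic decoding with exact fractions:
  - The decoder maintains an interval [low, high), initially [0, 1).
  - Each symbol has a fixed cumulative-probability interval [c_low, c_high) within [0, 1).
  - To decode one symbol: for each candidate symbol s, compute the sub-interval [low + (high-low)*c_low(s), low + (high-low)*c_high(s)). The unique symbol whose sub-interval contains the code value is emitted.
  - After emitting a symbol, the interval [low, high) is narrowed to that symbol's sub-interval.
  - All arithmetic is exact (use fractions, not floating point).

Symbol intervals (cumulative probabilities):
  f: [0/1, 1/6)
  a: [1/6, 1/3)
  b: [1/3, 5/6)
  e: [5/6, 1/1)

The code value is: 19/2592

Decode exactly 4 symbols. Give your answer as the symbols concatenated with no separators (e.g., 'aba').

Step 1: interval [0/1, 1/1), width = 1/1 - 0/1 = 1/1
  'f': [0/1 + 1/1*0/1, 0/1 + 1/1*1/6) = [0/1, 1/6) <- contains code 19/2592
  'a': [0/1 + 1/1*1/6, 0/1 + 1/1*1/3) = [1/6, 1/3)
  'b': [0/1 + 1/1*1/3, 0/1 + 1/1*5/6) = [1/3, 5/6)
  'e': [0/1 + 1/1*5/6, 0/1 + 1/1*1/1) = [5/6, 1/1)
  emit 'f', narrow to [0/1, 1/6)
Step 2: interval [0/1, 1/6), width = 1/6 - 0/1 = 1/6
  'f': [0/1 + 1/6*0/1, 0/1 + 1/6*1/6) = [0/1, 1/36) <- contains code 19/2592
  'a': [0/1 + 1/6*1/6, 0/1 + 1/6*1/3) = [1/36, 1/18)
  'b': [0/1 + 1/6*1/3, 0/1 + 1/6*5/6) = [1/18, 5/36)
  'e': [0/1 + 1/6*5/6, 0/1 + 1/6*1/1) = [5/36, 1/6)
  emit 'f', narrow to [0/1, 1/36)
Step 3: interval [0/1, 1/36), width = 1/36 - 0/1 = 1/36
  'f': [0/1 + 1/36*0/1, 0/1 + 1/36*1/6) = [0/1, 1/216)
  'a': [0/1 + 1/36*1/6, 0/1 + 1/36*1/3) = [1/216, 1/108) <- contains code 19/2592
  'b': [0/1 + 1/36*1/3, 0/1 + 1/36*5/6) = [1/108, 5/216)
  'e': [0/1 + 1/36*5/6, 0/1 + 1/36*1/1) = [5/216, 1/36)
  emit 'a', narrow to [1/216, 1/108)
Step 4: interval [1/216, 1/108), width = 1/108 - 1/216 = 1/216
  'f': [1/216 + 1/216*0/1, 1/216 + 1/216*1/6) = [1/216, 7/1296)
  'a': [1/216 + 1/216*1/6, 1/216 + 1/216*1/3) = [7/1296, 1/162)
  'b': [1/216 + 1/216*1/3, 1/216 + 1/216*5/6) = [1/162, 11/1296) <- contains code 19/2592
  'e': [1/216 + 1/216*5/6, 1/216 + 1/216*1/1) = [11/1296, 1/108)
  emit 'b', narrow to [1/162, 11/1296)

Answer: ffab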